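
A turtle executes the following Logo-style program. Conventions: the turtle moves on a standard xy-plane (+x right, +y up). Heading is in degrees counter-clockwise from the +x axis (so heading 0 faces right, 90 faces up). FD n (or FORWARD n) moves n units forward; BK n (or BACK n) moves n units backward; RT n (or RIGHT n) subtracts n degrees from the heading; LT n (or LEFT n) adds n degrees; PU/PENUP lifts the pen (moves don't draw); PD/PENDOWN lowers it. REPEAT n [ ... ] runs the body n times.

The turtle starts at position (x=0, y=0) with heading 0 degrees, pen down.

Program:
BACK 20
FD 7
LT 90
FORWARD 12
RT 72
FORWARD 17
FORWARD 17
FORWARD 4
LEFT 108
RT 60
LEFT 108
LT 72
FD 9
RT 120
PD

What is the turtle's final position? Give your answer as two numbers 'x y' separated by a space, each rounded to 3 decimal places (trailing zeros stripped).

Answer: 19.48 15.521

Derivation:
Executing turtle program step by step:
Start: pos=(0,0), heading=0, pen down
BK 20: (0,0) -> (-20,0) [heading=0, draw]
FD 7: (-20,0) -> (-13,0) [heading=0, draw]
LT 90: heading 0 -> 90
FD 12: (-13,0) -> (-13,12) [heading=90, draw]
RT 72: heading 90 -> 18
FD 17: (-13,12) -> (3.168,17.253) [heading=18, draw]
FD 17: (3.168,17.253) -> (19.336,22.507) [heading=18, draw]
FD 4: (19.336,22.507) -> (23.14,23.743) [heading=18, draw]
LT 108: heading 18 -> 126
RT 60: heading 126 -> 66
LT 108: heading 66 -> 174
LT 72: heading 174 -> 246
FD 9: (23.14,23.743) -> (19.48,15.521) [heading=246, draw]
RT 120: heading 246 -> 126
PD: pen down
Final: pos=(19.48,15.521), heading=126, 7 segment(s) drawn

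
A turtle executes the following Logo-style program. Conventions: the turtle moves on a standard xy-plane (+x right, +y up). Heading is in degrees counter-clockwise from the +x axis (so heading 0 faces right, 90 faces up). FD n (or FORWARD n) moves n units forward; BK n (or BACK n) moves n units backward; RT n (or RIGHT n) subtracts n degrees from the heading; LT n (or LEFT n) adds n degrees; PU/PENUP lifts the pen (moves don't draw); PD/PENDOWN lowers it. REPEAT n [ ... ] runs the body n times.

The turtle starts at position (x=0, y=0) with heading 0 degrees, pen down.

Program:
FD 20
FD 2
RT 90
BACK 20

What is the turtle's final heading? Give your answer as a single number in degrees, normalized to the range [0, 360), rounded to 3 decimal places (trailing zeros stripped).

Answer: 270

Derivation:
Executing turtle program step by step:
Start: pos=(0,0), heading=0, pen down
FD 20: (0,0) -> (20,0) [heading=0, draw]
FD 2: (20,0) -> (22,0) [heading=0, draw]
RT 90: heading 0 -> 270
BK 20: (22,0) -> (22,20) [heading=270, draw]
Final: pos=(22,20), heading=270, 3 segment(s) drawn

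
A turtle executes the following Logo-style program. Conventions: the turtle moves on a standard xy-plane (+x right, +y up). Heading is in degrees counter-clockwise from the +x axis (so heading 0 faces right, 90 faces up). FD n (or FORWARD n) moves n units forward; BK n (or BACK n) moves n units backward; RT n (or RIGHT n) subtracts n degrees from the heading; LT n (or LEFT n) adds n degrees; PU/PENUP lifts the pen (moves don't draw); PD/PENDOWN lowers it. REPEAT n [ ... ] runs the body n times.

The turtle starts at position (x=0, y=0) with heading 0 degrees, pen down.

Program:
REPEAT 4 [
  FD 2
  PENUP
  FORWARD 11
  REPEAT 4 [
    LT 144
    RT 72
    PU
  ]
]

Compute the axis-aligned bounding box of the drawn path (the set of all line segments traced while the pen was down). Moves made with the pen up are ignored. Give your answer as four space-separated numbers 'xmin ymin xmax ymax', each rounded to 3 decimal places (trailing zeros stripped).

Executing turtle program step by step:
Start: pos=(0,0), heading=0, pen down
REPEAT 4 [
  -- iteration 1/4 --
  FD 2: (0,0) -> (2,0) [heading=0, draw]
  PU: pen up
  FD 11: (2,0) -> (13,0) [heading=0, move]
  REPEAT 4 [
    -- iteration 1/4 --
    LT 144: heading 0 -> 144
    RT 72: heading 144 -> 72
    PU: pen up
    -- iteration 2/4 --
    LT 144: heading 72 -> 216
    RT 72: heading 216 -> 144
    PU: pen up
    -- iteration 3/4 --
    LT 144: heading 144 -> 288
    RT 72: heading 288 -> 216
    PU: pen up
    -- iteration 4/4 --
    LT 144: heading 216 -> 0
    RT 72: heading 0 -> 288
    PU: pen up
  ]
  -- iteration 2/4 --
  FD 2: (13,0) -> (13.618,-1.902) [heading=288, move]
  PU: pen up
  FD 11: (13.618,-1.902) -> (17.017,-12.364) [heading=288, move]
  REPEAT 4 [
    -- iteration 1/4 --
    LT 144: heading 288 -> 72
    RT 72: heading 72 -> 0
    PU: pen up
    -- iteration 2/4 --
    LT 144: heading 0 -> 144
    RT 72: heading 144 -> 72
    PU: pen up
    -- iteration 3/4 --
    LT 144: heading 72 -> 216
    RT 72: heading 216 -> 144
    PU: pen up
    -- iteration 4/4 --
    LT 144: heading 144 -> 288
    RT 72: heading 288 -> 216
    PU: pen up
  ]
  -- iteration 3/4 --
  FD 2: (17.017,-12.364) -> (15.399,-13.539) [heading=216, move]
  PU: pen up
  FD 11: (15.399,-13.539) -> (6.5,-20.005) [heading=216, move]
  REPEAT 4 [
    -- iteration 1/4 --
    LT 144: heading 216 -> 0
    RT 72: heading 0 -> 288
    PU: pen up
    -- iteration 2/4 --
    LT 144: heading 288 -> 72
    RT 72: heading 72 -> 0
    PU: pen up
    -- iteration 3/4 --
    LT 144: heading 0 -> 144
    RT 72: heading 144 -> 72
    PU: pen up
    -- iteration 4/4 --
    LT 144: heading 72 -> 216
    RT 72: heading 216 -> 144
    PU: pen up
  ]
  -- iteration 4/4 --
  FD 2: (6.5,-20.005) -> (4.882,-18.829) [heading=144, move]
  PU: pen up
  FD 11: (4.882,-18.829) -> (-4.017,-12.364) [heading=144, move]
  REPEAT 4 [
    -- iteration 1/4 --
    LT 144: heading 144 -> 288
    RT 72: heading 288 -> 216
    PU: pen up
    -- iteration 2/4 --
    LT 144: heading 216 -> 0
    RT 72: heading 0 -> 288
    PU: pen up
    -- iteration 3/4 --
    LT 144: heading 288 -> 72
    RT 72: heading 72 -> 0
    PU: pen up
    -- iteration 4/4 --
    LT 144: heading 0 -> 144
    RT 72: heading 144 -> 72
    PU: pen up
  ]
]
Final: pos=(-4.017,-12.364), heading=72, 1 segment(s) drawn

Segment endpoints: x in {0, 2}, y in {0}
xmin=0, ymin=0, xmax=2, ymax=0

Answer: 0 0 2 0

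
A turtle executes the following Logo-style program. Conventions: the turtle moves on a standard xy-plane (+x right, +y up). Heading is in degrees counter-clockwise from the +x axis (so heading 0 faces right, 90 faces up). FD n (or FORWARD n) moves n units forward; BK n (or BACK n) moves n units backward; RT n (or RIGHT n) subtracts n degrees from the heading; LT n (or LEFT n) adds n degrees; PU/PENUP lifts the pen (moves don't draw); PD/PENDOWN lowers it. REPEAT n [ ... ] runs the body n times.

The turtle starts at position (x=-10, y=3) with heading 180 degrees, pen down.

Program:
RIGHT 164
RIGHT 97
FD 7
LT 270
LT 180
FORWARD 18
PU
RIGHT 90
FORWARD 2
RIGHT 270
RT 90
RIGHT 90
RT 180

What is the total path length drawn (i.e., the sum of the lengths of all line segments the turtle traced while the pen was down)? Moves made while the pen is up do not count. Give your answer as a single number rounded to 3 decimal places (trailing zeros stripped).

Executing turtle program step by step:
Start: pos=(-10,3), heading=180, pen down
RT 164: heading 180 -> 16
RT 97: heading 16 -> 279
FD 7: (-10,3) -> (-8.905,-3.914) [heading=279, draw]
LT 270: heading 279 -> 189
LT 180: heading 189 -> 9
FD 18: (-8.905,-3.914) -> (8.873,-1.098) [heading=9, draw]
PU: pen up
RT 90: heading 9 -> 279
FD 2: (8.873,-1.098) -> (9.186,-3.073) [heading=279, move]
RT 270: heading 279 -> 9
RT 90: heading 9 -> 279
RT 90: heading 279 -> 189
RT 180: heading 189 -> 9
Final: pos=(9.186,-3.073), heading=9, 2 segment(s) drawn

Segment lengths:
  seg 1: (-10,3) -> (-8.905,-3.914), length = 7
  seg 2: (-8.905,-3.914) -> (8.873,-1.098), length = 18
Total = 25

Answer: 25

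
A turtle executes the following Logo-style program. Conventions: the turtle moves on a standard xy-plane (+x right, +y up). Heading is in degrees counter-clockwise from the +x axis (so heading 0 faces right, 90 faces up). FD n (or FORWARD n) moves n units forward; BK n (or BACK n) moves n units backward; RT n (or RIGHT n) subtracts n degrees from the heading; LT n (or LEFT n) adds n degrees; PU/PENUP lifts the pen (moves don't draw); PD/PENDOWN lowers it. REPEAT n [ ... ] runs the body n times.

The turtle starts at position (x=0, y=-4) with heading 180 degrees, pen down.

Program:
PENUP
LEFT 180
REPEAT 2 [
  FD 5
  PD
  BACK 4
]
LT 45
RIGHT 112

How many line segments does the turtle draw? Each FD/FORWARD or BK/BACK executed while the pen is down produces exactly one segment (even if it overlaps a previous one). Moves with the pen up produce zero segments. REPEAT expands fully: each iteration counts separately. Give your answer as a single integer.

Executing turtle program step by step:
Start: pos=(0,-4), heading=180, pen down
PU: pen up
LT 180: heading 180 -> 0
REPEAT 2 [
  -- iteration 1/2 --
  FD 5: (0,-4) -> (5,-4) [heading=0, move]
  PD: pen down
  BK 4: (5,-4) -> (1,-4) [heading=0, draw]
  -- iteration 2/2 --
  FD 5: (1,-4) -> (6,-4) [heading=0, draw]
  PD: pen down
  BK 4: (6,-4) -> (2,-4) [heading=0, draw]
]
LT 45: heading 0 -> 45
RT 112: heading 45 -> 293
Final: pos=(2,-4), heading=293, 3 segment(s) drawn
Segments drawn: 3

Answer: 3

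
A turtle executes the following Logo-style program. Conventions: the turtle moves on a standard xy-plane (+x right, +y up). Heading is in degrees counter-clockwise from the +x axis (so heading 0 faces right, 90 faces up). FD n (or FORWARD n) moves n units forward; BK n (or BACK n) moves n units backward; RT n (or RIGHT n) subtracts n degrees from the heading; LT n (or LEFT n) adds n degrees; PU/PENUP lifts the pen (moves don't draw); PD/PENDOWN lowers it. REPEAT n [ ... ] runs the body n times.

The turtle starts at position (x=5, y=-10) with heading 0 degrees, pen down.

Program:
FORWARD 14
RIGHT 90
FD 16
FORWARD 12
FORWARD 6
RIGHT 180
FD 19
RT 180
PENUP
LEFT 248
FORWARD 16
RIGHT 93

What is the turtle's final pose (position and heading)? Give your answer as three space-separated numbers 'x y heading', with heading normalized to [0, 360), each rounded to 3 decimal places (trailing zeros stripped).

Answer: 4.165 -19.006 65

Derivation:
Executing turtle program step by step:
Start: pos=(5,-10), heading=0, pen down
FD 14: (5,-10) -> (19,-10) [heading=0, draw]
RT 90: heading 0 -> 270
FD 16: (19,-10) -> (19,-26) [heading=270, draw]
FD 12: (19,-26) -> (19,-38) [heading=270, draw]
FD 6: (19,-38) -> (19,-44) [heading=270, draw]
RT 180: heading 270 -> 90
FD 19: (19,-44) -> (19,-25) [heading=90, draw]
RT 180: heading 90 -> 270
PU: pen up
LT 248: heading 270 -> 158
FD 16: (19,-25) -> (4.165,-19.006) [heading=158, move]
RT 93: heading 158 -> 65
Final: pos=(4.165,-19.006), heading=65, 5 segment(s) drawn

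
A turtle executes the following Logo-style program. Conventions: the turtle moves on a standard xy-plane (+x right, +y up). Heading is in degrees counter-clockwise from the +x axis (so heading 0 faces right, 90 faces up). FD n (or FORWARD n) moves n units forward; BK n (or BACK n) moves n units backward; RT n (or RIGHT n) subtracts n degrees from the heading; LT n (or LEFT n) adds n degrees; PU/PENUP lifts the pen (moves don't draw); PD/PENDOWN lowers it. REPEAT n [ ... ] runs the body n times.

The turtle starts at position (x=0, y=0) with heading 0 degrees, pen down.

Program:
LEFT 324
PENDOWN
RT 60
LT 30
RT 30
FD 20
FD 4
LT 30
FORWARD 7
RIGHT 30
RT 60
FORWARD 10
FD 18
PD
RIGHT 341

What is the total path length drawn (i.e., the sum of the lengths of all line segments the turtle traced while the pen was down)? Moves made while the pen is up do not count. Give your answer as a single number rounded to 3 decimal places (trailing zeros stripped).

Executing turtle program step by step:
Start: pos=(0,0), heading=0, pen down
LT 324: heading 0 -> 324
PD: pen down
RT 60: heading 324 -> 264
LT 30: heading 264 -> 294
RT 30: heading 294 -> 264
FD 20: (0,0) -> (-2.091,-19.89) [heading=264, draw]
FD 4: (-2.091,-19.89) -> (-2.509,-23.869) [heading=264, draw]
LT 30: heading 264 -> 294
FD 7: (-2.509,-23.869) -> (0.338,-30.263) [heading=294, draw]
RT 30: heading 294 -> 264
RT 60: heading 264 -> 204
FD 10: (0.338,-30.263) -> (-8.797,-34.331) [heading=204, draw]
FD 18: (-8.797,-34.331) -> (-25.241,-41.652) [heading=204, draw]
PD: pen down
RT 341: heading 204 -> 223
Final: pos=(-25.241,-41.652), heading=223, 5 segment(s) drawn

Segment lengths:
  seg 1: (0,0) -> (-2.091,-19.89), length = 20
  seg 2: (-2.091,-19.89) -> (-2.509,-23.869), length = 4
  seg 3: (-2.509,-23.869) -> (0.338,-30.263), length = 7
  seg 4: (0.338,-30.263) -> (-8.797,-34.331), length = 10
  seg 5: (-8.797,-34.331) -> (-25.241,-41.652), length = 18
Total = 59

Answer: 59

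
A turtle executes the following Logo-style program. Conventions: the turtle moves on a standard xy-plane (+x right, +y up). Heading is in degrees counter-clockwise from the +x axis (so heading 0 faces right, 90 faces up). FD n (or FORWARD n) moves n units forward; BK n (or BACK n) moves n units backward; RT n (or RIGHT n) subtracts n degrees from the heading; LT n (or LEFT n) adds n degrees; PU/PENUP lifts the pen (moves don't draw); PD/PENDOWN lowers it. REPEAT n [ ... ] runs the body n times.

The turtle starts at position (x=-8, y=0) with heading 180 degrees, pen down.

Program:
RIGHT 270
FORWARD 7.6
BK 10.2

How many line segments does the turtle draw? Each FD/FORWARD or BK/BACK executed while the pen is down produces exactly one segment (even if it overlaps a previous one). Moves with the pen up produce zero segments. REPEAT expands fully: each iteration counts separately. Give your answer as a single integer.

Answer: 2

Derivation:
Executing turtle program step by step:
Start: pos=(-8,0), heading=180, pen down
RT 270: heading 180 -> 270
FD 7.6: (-8,0) -> (-8,-7.6) [heading=270, draw]
BK 10.2: (-8,-7.6) -> (-8,2.6) [heading=270, draw]
Final: pos=(-8,2.6), heading=270, 2 segment(s) drawn
Segments drawn: 2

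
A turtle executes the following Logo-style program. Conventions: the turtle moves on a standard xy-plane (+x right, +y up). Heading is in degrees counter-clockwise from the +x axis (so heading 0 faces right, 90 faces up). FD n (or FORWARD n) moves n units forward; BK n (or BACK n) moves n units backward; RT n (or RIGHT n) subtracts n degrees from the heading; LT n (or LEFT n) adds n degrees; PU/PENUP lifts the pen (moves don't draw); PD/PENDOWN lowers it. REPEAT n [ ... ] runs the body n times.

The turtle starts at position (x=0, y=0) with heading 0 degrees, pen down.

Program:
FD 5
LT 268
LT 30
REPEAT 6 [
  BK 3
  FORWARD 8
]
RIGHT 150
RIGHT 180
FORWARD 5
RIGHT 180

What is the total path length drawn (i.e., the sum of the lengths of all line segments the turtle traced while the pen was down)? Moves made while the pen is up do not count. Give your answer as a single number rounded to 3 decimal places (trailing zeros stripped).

Answer: 76

Derivation:
Executing turtle program step by step:
Start: pos=(0,0), heading=0, pen down
FD 5: (0,0) -> (5,0) [heading=0, draw]
LT 268: heading 0 -> 268
LT 30: heading 268 -> 298
REPEAT 6 [
  -- iteration 1/6 --
  BK 3: (5,0) -> (3.592,2.649) [heading=298, draw]
  FD 8: (3.592,2.649) -> (7.347,-4.415) [heading=298, draw]
  -- iteration 2/6 --
  BK 3: (7.347,-4.415) -> (5.939,-1.766) [heading=298, draw]
  FD 8: (5.939,-1.766) -> (9.695,-8.829) [heading=298, draw]
  -- iteration 3/6 --
  BK 3: (9.695,-8.829) -> (8.286,-6.181) [heading=298, draw]
  FD 8: (8.286,-6.181) -> (12.042,-13.244) [heading=298, draw]
  -- iteration 4/6 --
  BK 3: (12.042,-13.244) -> (10.634,-10.595) [heading=298, draw]
  FD 8: (10.634,-10.595) -> (14.389,-17.659) [heading=298, draw]
  -- iteration 5/6 --
  BK 3: (14.389,-17.659) -> (12.981,-15.01) [heading=298, draw]
  FD 8: (12.981,-15.01) -> (16.737,-22.074) [heading=298, draw]
  -- iteration 6/6 --
  BK 3: (16.737,-22.074) -> (15.328,-19.425) [heading=298, draw]
  FD 8: (15.328,-19.425) -> (19.084,-26.488) [heading=298, draw]
]
RT 150: heading 298 -> 148
RT 180: heading 148 -> 328
FD 5: (19.084,-26.488) -> (23.324,-29.138) [heading=328, draw]
RT 180: heading 328 -> 148
Final: pos=(23.324,-29.138), heading=148, 14 segment(s) drawn

Segment lengths:
  seg 1: (0,0) -> (5,0), length = 5
  seg 2: (5,0) -> (3.592,2.649), length = 3
  seg 3: (3.592,2.649) -> (7.347,-4.415), length = 8
  seg 4: (7.347,-4.415) -> (5.939,-1.766), length = 3
  seg 5: (5.939,-1.766) -> (9.695,-8.829), length = 8
  seg 6: (9.695,-8.829) -> (8.286,-6.181), length = 3
  seg 7: (8.286,-6.181) -> (12.042,-13.244), length = 8
  seg 8: (12.042,-13.244) -> (10.634,-10.595), length = 3
  seg 9: (10.634,-10.595) -> (14.389,-17.659), length = 8
  seg 10: (14.389,-17.659) -> (12.981,-15.01), length = 3
  seg 11: (12.981,-15.01) -> (16.737,-22.074), length = 8
  seg 12: (16.737,-22.074) -> (15.328,-19.425), length = 3
  seg 13: (15.328,-19.425) -> (19.084,-26.488), length = 8
  seg 14: (19.084,-26.488) -> (23.324,-29.138), length = 5
Total = 76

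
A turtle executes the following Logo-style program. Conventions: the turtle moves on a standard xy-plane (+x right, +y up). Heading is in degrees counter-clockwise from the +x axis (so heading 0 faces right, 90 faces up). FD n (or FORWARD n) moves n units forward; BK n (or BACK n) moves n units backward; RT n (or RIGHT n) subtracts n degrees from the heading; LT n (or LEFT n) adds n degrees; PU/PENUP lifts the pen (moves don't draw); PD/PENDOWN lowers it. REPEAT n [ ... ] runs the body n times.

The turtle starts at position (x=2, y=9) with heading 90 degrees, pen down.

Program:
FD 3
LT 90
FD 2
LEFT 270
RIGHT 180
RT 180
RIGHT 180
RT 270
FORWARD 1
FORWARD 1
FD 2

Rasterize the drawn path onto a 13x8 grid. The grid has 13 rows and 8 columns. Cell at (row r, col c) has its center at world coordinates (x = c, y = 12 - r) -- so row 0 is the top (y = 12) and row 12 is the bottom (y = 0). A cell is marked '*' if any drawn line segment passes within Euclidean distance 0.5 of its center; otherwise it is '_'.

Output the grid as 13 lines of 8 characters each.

Segment 0: (2,9) -> (2,12)
Segment 1: (2,12) -> (0,12)
Segment 2: (0,12) -> (1,12)
Segment 3: (1,12) -> (2,12)
Segment 4: (2,12) -> (4,12)

Answer: *****___
__*_____
__*_____
__*_____
________
________
________
________
________
________
________
________
________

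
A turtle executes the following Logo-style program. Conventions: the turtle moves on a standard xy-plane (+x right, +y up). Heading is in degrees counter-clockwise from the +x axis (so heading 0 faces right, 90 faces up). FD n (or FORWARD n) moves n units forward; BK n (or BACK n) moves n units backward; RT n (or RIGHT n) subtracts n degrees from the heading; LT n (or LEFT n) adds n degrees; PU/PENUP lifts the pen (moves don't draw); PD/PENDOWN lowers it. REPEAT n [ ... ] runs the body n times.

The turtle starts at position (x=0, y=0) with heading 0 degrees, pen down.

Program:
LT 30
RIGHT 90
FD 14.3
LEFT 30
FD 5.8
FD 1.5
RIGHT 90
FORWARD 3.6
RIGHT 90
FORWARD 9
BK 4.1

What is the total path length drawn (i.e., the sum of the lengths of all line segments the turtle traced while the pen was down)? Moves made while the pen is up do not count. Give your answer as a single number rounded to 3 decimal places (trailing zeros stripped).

Answer: 38.3

Derivation:
Executing turtle program step by step:
Start: pos=(0,0), heading=0, pen down
LT 30: heading 0 -> 30
RT 90: heading 30 -> 300
FD 14.3: (0,0) -> (7.15,-12.384) [heading=300, draw]
LT 30: heading 300 -> 330
FD 5.8: (7.15,-12.384) -> (12.173,-15.284) [heading=330, draw]
FD 1.5: (12.173,-15.284) -> (13.472,-16.034) [heading=330, draw]
RT 90: heading 330 -> 240
FD 3.6: (13.472,-16.034) -> (11.672,-19.152) [heading=240, draw]
RT 90: heading 240 -> 150
FD 9: (11.672,-19.152) -> (3.878,-14.652) [heading=150, draw]
BK 4.1: (3.878,-14.652) -> (7.428,-16.702) [heading=150, draw]
Final: pos=(7.428,-16.702), heading=150, 6 segment(s) drawn

Segment lengths:
  seg 1: (0,0) -> (7.15,-12.384), length = 14.3
  seg 2: (7.15,-12.384) -> (12.173,-15.284), length = 5.8
  seg 3: (12.173,-15.284) -> (13.472,-16.034), length = 1.5
  seg 4: (13.472,-16.034) -> (11.672,-19.152), length = 3.6
  seg 5: (11.672,-19.152) -> (3.878,-14.652), length = 9
  seg 6: (3.878,-14.652) -> (7.428,-16.702), length = 4.1
Total = 38.3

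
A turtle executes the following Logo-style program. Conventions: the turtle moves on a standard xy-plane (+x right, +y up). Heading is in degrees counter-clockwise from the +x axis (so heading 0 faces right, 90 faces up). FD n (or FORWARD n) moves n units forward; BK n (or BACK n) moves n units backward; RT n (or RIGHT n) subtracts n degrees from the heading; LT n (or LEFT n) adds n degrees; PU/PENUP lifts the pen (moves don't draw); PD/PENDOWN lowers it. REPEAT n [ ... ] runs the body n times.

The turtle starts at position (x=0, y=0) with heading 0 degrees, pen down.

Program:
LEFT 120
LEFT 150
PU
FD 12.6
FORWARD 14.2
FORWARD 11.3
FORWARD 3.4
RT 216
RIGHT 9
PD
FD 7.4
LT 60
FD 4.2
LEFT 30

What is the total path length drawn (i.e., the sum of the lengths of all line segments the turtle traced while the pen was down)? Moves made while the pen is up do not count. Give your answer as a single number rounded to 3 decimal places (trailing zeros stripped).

Answer: 11.6

Derivation:
Executing turtle program step by step:
Start: pos=(0,0), heading=0, pen down
LT 120: heading 0 -> 120
LT 150: heading 120 -> 270
PU: pen up
FD 12.6: (0,0) -> (0,-12.6) [heading=270, move]
FD 14.2: (0,-12.6) -> (0,-26.8) [heading=270, move]
FD 11.3: (0,-26.8) -> (0,-38.1) [heading=270, move]
FD 3.4: (0,-38.1) -> (0,-41.5) [heading=270, move]
RT 216: heading 270 -> 54
RT 9: heading 54 -> 45
PD: pen down
FD 7.4: (0,-41.5) -> (5.233,-36.267) [heading=45, draw]
LT 60: heading 45 -> 105
FD 4.2: (5.233,-36.267) -> (4.146,-32.211) [heading=105, draw]
LT 30: heading 105 -> 135
Final: pos=(4.146,-32.211), heading=135, 2 segment(s) drawn

Segment lengths:
  seg 1: (0,-41.5) -> (5.233,-36.267), length = 7.4
  seg 2: (5.233,-36.267) -> (4.146,-32.211), length = 4.2
Total = 11.6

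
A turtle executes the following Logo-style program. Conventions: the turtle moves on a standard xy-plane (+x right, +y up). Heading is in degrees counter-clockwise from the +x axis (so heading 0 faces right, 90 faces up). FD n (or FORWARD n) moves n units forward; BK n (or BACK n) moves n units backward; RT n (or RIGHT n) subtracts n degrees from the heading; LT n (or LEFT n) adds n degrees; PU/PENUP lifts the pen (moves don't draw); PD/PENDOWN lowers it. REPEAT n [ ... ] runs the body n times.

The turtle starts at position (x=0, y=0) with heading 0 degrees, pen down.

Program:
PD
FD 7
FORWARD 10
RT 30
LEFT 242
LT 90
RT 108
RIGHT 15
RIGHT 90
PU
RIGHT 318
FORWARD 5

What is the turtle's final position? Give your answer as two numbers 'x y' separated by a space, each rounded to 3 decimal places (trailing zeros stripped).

Executing turtle program step by step:
Start: pos=(0,0), heading=0, pen down
PD: pen down
FD 7: (0,0) -> (7,0) [heading=0, draw]
FD 10: (7,0) -> (17,0) [heading=0, draw]
RT 30: heading 0 -> 330
LT 242: heading 330 -> 212
LT 90: heading 212 -> 302
RT 108: heading 302 -> 194
RT 15: heading 194 -> 179
RT 90: heading 179 -> 89
PU: pen up
RT 318: heading 89 -> 131
FD 5: (17,0) -> (13.72,3.774) [heading=131, move]
Final: pos=(13.72,3.774), heading=131, 2 segment(s) drawn

Answer: 13.72 3.774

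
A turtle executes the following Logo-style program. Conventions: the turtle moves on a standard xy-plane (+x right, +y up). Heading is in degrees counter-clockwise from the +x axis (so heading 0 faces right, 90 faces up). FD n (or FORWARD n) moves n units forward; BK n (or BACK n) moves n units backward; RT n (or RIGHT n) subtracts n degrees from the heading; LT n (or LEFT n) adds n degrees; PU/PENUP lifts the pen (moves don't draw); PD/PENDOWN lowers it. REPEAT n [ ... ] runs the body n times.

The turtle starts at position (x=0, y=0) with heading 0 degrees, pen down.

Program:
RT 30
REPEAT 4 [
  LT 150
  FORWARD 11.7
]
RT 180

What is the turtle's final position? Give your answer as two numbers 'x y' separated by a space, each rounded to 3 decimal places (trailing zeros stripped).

Executing turtle program step by step:
Start: pos=(0,0), heading=0, pen down
RT 30: heading 0 -> 330
REPEAT 4 [
  -- iteration 1/4 --
  LT 150: heading 330 -> 120
  FD 11.7: (0,0) -> (-5.85,10.132) [heading=120, draw]
  -- iteration 2/4 --
  LT 150: heading 120 -> 270
  FD 11.7: (-5.85,10.132) -> (-5.85,-1.568) [heading=270, draw]
  -- iteration 3/4 --
  LT 150: heading 270 -> 60
  FD 11.7: (-5.85,-1.568) -> (0,8.565) [heading=60, draw]
  -- iteration 4/4 --
  LT 150: heading 60 -> 210
  FD 11.7: (0,8.565) -> (-10.132,2.715) [heading=210, draw]
]
RT 180: heading 210 -> 30
Final: pos=(-10.132,2.715), heading=30, 4 segment(s) drawn

Answer: -10.132 2.715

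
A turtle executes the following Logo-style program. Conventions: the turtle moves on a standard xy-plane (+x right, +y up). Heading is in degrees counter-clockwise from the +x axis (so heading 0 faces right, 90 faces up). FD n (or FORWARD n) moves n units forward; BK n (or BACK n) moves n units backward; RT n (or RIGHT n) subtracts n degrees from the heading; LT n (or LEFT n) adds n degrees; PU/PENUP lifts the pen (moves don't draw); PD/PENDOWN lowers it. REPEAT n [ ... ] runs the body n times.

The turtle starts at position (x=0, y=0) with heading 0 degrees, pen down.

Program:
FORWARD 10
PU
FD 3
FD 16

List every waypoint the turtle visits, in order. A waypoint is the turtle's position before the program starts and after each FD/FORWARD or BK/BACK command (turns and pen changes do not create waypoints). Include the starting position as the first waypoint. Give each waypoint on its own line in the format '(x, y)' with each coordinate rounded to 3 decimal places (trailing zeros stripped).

Answer: (0, 0)
(10, 0)
(13, 0)
(29, 0)

Derivation:
Executing turtle program step by step:
Start: pos=(0,0), heading=0, pen down
FD 10: (0,0) -> (10,0) [heading=0, draw]
PU: pen up
FD 3: (10,0) -> (13,0) [heading=0, move]
FD 16: (13,0) -> (29,0) [heading=0, move]
Final: pos=(29,0), heading=0, 1 segment(s) drawn
Waypoints (4 total):
(0, 0)
(10, 0)
(13, 0)
(29, 0)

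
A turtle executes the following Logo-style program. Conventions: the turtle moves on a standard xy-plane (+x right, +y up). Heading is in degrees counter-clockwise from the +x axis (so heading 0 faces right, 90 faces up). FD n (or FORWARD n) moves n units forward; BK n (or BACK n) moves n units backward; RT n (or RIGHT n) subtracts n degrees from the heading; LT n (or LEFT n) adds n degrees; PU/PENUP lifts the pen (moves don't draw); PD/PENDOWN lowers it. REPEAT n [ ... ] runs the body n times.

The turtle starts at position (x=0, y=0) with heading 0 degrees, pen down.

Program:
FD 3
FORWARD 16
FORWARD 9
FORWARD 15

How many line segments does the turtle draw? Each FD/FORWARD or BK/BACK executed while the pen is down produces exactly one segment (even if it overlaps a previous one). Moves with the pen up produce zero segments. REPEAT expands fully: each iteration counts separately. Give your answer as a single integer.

Answer: 4

Derivation:
Executing turtle program step by step:
Start: pos=(0,0), heading=0, pen down
FD 3: (0,0) -> (3,0) [heading=0, draw]
FD 16: (3,0) -> (19,0) [heading=0, draw]
FD 9: (19,0) -> (28,0) [heading=0, draw]
FD 15: (28,0) -> (43,0) [heading=0, draw]
Final: pos=(43,0), heading=0, 4 segment(s) drawn
Segments drawn: 4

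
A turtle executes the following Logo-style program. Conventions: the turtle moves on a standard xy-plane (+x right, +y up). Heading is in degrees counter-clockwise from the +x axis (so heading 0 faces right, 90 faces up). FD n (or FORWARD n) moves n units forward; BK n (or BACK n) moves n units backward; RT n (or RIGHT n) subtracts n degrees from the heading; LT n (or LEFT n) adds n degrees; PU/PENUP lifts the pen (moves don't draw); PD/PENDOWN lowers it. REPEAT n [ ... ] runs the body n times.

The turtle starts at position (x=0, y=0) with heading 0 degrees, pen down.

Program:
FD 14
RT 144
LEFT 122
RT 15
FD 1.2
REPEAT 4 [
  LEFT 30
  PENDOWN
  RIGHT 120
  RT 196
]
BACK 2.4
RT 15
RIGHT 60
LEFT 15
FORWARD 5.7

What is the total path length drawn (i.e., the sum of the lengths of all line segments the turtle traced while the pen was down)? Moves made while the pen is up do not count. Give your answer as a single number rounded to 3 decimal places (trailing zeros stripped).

Executing turtle program step by step:
Start: pos=(0,0), heading=0, pen down
FD 14: (0,0) -> (14,0) [heading=0, draw]
RT 144: heading 0 -> 216
LT 122: heading 216 -> 338
RT 15: heading 338 -> 323
FD 1.2: (14,0) -> (14.958,-0.722) [heading=323, draw]
REPEAT 4 [
  -- iteration 1/4 --
  LT 30: heading 323 -> 353
  PD: pen down
  RT 120: heading 353 -> 233
  RT 196: heading 233 -> 37
  -- iteration 2/4 --
  LT 30: heading 37 -> 67
  PD: pen down
  RT 120: heading 67 -> 307
  RT 196: heading 307 -> 111
  -- iteration 3/4 --
  LT 30: heading 111 -> 141
  PD: pen down
  RT 120: heading 141 -> 21
  RT 196: heading 21 -> 185
  -- iteration 4/4 --
  LT 30: heading 185 -> 215
  PD: pen down
  RT 120: heading 215 -> 95
  RT 196: heading 95 -> 259
]
BK 2.4: (14.958,-0.722) -> (15.416,1.634) [heading=259, draw]
RT 15: heading 259 -> 244
RT 60: heading 244 -> 184
LT 15: heading 184 -> 199
FD 5.7: (15.416,1.634) -> (10.027,-0.222) [heading=199, draw]
Final: pos=(10.027,-0.222), heading=199, 4 segment(s) drawn

Segment lengths:
  seg 1: (0,0) -> (14,0), length = 14
  seg 2: (14,0) -> (14.958,-0.722), length = 1.2
  seg 3: (14.958,-0.722) -> (15.416,1.634), length = 2.4
  seg 4: (15.416,1.634) -> (10.027,-0.222), length = 5.7
Total = 23.3

Answer: 23.3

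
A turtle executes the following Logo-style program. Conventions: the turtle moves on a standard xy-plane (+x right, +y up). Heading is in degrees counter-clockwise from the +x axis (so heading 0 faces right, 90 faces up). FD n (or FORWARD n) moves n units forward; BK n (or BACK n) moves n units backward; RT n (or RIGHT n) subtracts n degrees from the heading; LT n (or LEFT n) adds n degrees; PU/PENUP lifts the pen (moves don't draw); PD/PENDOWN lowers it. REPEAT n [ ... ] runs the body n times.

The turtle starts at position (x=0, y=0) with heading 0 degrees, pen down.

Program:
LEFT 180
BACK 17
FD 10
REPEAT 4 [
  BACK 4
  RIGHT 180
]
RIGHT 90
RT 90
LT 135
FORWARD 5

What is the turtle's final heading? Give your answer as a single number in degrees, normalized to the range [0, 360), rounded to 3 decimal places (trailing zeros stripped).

Answer: 135

Derivation:
Executing turtle program step by step:
Start: pos=(0,0), heading=0, pen down
LT 180: heading 0 -> 180
BK 17: (0,0) -> (17,0) [heading=180, draw]
FD 10: (17,0) -> (7,0) [heading=180, draw]
REPEAT 4 [
  -- iteration 1/4 --
  BK 4: (7,0) -> (11,0) [heading=180, draw]
  RT 180: heading 180 -> 0
  -- iteration 2/4 --
  BK 4: (11,0) -> (7,0) [heading=0, draw]
  RT 180: heading 0 -> 180
  -- iteration 3/4 --
  BK 4: (7,0) -> (11,0) [heading=180, draw]
  RT 180: heading 180 -> 0
  -- iteration 4/4 --
  BK 4: (11,0) -> (7,0) [heading=0, draw]
  RT 180: heading 0 -> 180
]
RT 90: heading 180 -> 90
RT 90: heading 90 -> 0
LT 135: heading 0 -> 135
FD 5: (7,0) -> (3.464,3.536) [heading=135, draw]
Final: pos=(3.464,3.536), heading=135, 7 segment(s) drawn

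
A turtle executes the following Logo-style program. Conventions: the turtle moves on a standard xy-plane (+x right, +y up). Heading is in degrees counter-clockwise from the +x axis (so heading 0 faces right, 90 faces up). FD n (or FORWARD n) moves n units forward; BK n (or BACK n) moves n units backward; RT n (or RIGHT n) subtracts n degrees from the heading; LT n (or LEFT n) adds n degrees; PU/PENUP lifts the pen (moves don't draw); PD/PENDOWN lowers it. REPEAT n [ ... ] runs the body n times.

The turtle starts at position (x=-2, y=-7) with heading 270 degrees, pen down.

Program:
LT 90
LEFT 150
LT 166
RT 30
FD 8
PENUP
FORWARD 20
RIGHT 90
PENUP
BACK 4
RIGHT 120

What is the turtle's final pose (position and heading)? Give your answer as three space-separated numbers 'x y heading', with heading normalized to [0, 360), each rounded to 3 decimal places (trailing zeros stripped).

Answer: 9.563 -32.813 76

Derivation:
Executing turtle program step by step:
Start: pos=(-2,-7), heading=270, pen down
LT 90: heading 270 -> 0
LT 150: heading 0 -> 150
LT 166: heading 150 -> 316
RT 30: heading 316 -> 286
FD 8: (-2,-7) -> (0.205,-14.69) [heading=286, draw]
PU: pen up
FD 20: (0.205,-14.69) -> (5.718,-33.915) [heading=286, move]
RT 90: heading 286 -> 196
PU: pen up
BK 4: (5.718,-33.915) -> (9.563,-32.813) [heading=196, move]
RT 120: heading 196 -> 76
Final: pos=(9.563,-32.813), heading=76, 1 segment(s) drawn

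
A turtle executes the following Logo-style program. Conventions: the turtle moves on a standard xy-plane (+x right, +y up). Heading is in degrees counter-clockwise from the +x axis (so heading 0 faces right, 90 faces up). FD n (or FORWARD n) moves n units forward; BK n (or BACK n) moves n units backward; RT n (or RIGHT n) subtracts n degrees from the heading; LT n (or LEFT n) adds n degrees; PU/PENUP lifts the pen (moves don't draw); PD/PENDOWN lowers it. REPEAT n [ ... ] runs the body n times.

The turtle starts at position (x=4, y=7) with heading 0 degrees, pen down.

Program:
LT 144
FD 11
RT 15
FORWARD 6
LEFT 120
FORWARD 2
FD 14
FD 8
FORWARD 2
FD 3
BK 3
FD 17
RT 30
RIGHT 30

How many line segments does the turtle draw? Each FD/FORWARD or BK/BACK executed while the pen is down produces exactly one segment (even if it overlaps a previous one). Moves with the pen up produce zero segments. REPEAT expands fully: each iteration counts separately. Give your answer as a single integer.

Answer: 9

Derivation:
Executing turtle program step by step:
Start: pos=(4,7), heading=0, pen down
LT 144: heading 0 -> 144
FD 11: (4,7) -> (-4.899,13.466) [heading=144, draw]
RT 15: heading 144 -> 129
FD 6: (-4.899,13.466) -> (-8.675,18.129) [heading=129, draw]
LT 120: heading 129 -> 249
FD 2: (-8.675,18.129) -> (-9.392,16.261) [heading=249, draw]
FD 14: (-9.392,16.261) -> (-14.409,3.191) [heading=249, draw]
FD 8: (-14.409,3.191) -> (-17.276,-4.277) [heading=249, draw]
FD 2: (-17.276,-4.277) -> (-17.993,-6.145) [heading=249, draw]
FD 3: (-17.993,-6.145) -> (-19.068,-8.945) [heading=249, draw]
BK 3: (-19.068,-8.945) -> (-17.993,-6.145) [heading=249, draw]
FD 17: (-17.993,-6.145) -> (-24.085,-22.015) [heading=249, draw]
RT 30: heading 249 -> 219
RT 30: heading 219 -> 189
Final: pos=(-24.085,-22.015), heading=189, 9 segment(s) drawn
Segments drawn: 9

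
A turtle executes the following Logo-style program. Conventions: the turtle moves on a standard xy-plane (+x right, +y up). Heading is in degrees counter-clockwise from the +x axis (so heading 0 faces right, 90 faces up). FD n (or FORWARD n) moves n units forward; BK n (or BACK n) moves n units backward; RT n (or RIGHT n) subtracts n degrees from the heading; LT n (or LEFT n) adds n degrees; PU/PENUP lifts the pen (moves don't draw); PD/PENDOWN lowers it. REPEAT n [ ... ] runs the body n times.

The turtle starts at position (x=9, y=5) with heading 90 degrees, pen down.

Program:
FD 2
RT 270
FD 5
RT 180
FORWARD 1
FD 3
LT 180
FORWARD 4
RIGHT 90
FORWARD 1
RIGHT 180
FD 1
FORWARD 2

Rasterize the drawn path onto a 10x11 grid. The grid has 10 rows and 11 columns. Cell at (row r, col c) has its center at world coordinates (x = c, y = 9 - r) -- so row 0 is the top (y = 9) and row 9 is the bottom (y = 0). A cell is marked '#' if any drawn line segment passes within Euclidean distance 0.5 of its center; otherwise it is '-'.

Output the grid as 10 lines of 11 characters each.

Segment 0: (9,5) -> (9,7)
Segment 1: (9,7) -> (4,7)
Segment 2: (4,7) -> (5,7)
Segment 3: (5,7) -> (8,7)
Segment 4: (8,7) -> (4,7)
Segment 5: (4,7) -> (4,8)
Segment 6: (4,8) -> (4,7)
Segment 7: (4,7) -> (4,5)

Answer: -----------
----#------
----######-
----#----#-
----#----#-
-----------
-----------
-----------
-----------
-----------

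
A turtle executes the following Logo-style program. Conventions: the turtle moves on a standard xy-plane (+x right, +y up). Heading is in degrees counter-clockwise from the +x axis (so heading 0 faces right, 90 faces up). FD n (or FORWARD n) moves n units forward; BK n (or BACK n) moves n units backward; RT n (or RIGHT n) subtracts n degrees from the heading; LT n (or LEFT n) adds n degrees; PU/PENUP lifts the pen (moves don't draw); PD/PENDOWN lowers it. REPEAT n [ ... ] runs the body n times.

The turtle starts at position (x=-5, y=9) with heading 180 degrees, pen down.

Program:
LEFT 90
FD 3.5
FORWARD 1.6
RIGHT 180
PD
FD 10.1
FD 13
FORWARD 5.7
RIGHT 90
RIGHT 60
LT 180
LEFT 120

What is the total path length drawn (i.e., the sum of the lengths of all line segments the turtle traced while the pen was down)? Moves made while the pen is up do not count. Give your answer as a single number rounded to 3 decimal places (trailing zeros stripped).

Answer: 33.9

Derivation:
Executing turtle program step by step:
Start: pos=(-5,9), heading=180, pen down
LT 90: heading 180 -> 270
FD 3.5: (-5,9) -> (-5,5.5) [heading=270, draw]
FD 1.6: (-5,5.5) -> (-5,3.9) [heading=270, draw]
RT 180: heading 270 -> 90
PD: pen down
FD 10.1: (-5,3.9) -> (-5,14) [heading=90, draw]
FD 13: (-5,14) -> (-5,27) [heading=90, draw]
FD 5.7: (-5,27) -> (-5,32.7) [heading=90, draw]
RT 90: heading 90 -> 0
RT 60: heading 0 -> 300
LT 180: heading 300 -> 120
LT 120: heading 120 -> 240
Final: pos=(-5,32.7), heading=240, 5 segment(s) drawn

Segment lengths:
  seg 1: (-5,9) -> (-5,5.5), length = 3.5
  seg 2: (-5,5.5) -> (-5,3.9), length = 1.6
  seg 3: (-5,3.9) -> (-5,14), length = 10.1
  seg 4: (-5,14) -> (-5,27), length = 13
  seg 5: (-5,27) -> (-5,32.7), length = 5.7
Total = 33.9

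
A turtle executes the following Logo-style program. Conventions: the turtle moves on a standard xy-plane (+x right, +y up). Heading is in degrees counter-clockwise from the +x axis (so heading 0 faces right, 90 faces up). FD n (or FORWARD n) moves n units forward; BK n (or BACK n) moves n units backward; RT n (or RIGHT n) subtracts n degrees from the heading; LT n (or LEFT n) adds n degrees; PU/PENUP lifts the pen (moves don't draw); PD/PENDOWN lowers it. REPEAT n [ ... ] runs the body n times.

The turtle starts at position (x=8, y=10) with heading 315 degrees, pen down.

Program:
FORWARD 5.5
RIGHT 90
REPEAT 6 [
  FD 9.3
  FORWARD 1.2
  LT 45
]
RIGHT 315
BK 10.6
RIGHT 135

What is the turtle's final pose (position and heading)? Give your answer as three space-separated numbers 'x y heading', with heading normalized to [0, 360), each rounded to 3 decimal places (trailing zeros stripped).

Answer: 40.414 -1.314 45

Derivation:
Executing turtle program step by step:
Start: pos=(8,10), heading=315, pen down
FD 5.5: (8,10) -> (11.889,6.111) [heading=315, draw]
RT 90: heading 315 -> 225
REPEAT 6 [
  -- iteration 1/6 --
  FD 9.3: (11.889,6.111) -> (5.313,-0.465) [heading=225, draw]
  FD 1.2: (5.313,-0.465) -> (4.464,-1.314) [heading=225, draw]
  LT 45: heading 225 -> 270
  -- iteration 2/6 --
  FD 9.3: (4.464,-1.314) -> (4.464,-10.614) [heading=270, draw]
  FD 1.2: (4.464,-10.614) -> (4.464,-11.814) [heading=270, draw]
  LT 45: heading 270 -> 315
  -- iteration 3/6 --
  FD 9.3: (4.464,-11.814) -> (11.041,-18.39) [heading=315, draw]
  FD 1.2: (11.041,-18.39) -> (11.889,-19.238) [heading=315, draw]
  LT 45: heading 315 -> 0
  -- iteration 4/6 --
  FD 9.3: (11.889,-19.238) -> (21.189,-19.238) [heading=0, draw]
  FD 1.2: (21.189,-19.238) -> (22.389,-19.238) [heading=0, draw]
  LT 45: heading 0 -> 45
  -- iteration 5/6 --
  FD 9.3: (22.389,-19.238) -> (28.965,-12.662) [heading=45, draw]
  FD 1.2: (28.965,-12.662) -> (29.814,-11.814) [heading=45, draw]
  LT 45: heading 45 -> 90
  -- iteration 6/6 --
  FD 9.3: (29.814,-11.814) -> (29.814,-2.514) [heading=90, draw]
  FD 1.2: (29.814,-2.514) -> (29.814,-1.314) [heading=90, draw]
  LT 45: heading 90 -> 135
]
RT 315: heading 135 -> 180
BK 10.6: (29.814,-1.314) -> (40.414,-1.314) [heading=180, draw]
RT 135: heading 180 -> 45
Final: pos=(40.414,-1.314), heading=45, 14 segment(s) drawn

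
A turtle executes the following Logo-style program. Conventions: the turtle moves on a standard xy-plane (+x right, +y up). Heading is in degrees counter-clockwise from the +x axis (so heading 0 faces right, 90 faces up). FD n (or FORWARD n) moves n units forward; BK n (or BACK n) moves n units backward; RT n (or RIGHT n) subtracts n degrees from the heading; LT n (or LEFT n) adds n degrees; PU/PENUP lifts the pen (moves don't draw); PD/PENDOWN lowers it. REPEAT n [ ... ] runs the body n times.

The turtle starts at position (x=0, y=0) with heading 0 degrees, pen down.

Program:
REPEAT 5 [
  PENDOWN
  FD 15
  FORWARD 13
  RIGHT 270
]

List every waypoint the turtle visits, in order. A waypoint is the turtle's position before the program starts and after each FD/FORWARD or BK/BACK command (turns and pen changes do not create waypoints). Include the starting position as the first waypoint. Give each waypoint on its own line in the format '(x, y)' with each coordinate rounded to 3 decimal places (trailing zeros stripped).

Executing turtle program step by step:
Start: pos=(0,0), heading=0, pen down
REPEAT 5 [
  -- iteration 1/5 --
  PD: pen down
  FD 15: (0,0) -> (15,0) [heading=0, draw]
  FD 13: (15,0) -> (28,0) [heading=0, draw]
  RT 270: heading 0 -> 90
  -- iteration 2/5 --
  PD: pen down
  FD 15: (28,0) -> (28,15) [heading=90, draw]
  FD 13: (28,15) -> (28,28) [heading=90, draw]
  RT 270: heading 90 -> 180
  -- iteration 3/5 --
  PD: pen down
  FD 15: (28,28) -> (13,28) [heading=180, draw]
  FD 13: (13,28) -> (0,28) [heading=180, draw]
  RT 270: heading 180 -> 270
  -- iteration 4/5 --
  PD: pen down
  FD 15: (0,28) -> (0,13) [heading=270, draw]
  FD 13: (0,13) -> (0,0) [heading=270, draw]
  RT 270: heading 270 -> 0
  -- iteration 5/5 --
  PD: pen down
  FD 15: (0,0) -> (15,0) [heading=0, draw]
  FD 13: (15,0) -> (28,0) [heading=0, draw]
  RT 270: heading 0 -> 90
]
Final: pos=(28,0), heading=90, 10 segment(s) drawn
Waypoints (11 total):
(0, 0)
(15, 0)
(28, 0)
(28, 15)
(28, 28)
(13, 28)
(0, 28)
(0, 13)
(0, 0)
(15, 0)
(28, 0)

Answer: (0, 0)
(15, 0)
(28, 0)
(28, 15)
(28, 28)
(13, 28)
(0, 28)
(0, 13)
(0, 0)
(15, 0)
(28, 0)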